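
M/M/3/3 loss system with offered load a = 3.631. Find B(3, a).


B(c,a) = (a^c/c!) / Σ_{k=0}^{c} a^k/k!
a^3/3! = 7.978615
Σ terms (k=0..3): 1.00000 + 3.63100 + 6.59208 + 7.97861 = 19.201695
B = 7.978615/19.201695 = 0.415516

Final: 0.415516


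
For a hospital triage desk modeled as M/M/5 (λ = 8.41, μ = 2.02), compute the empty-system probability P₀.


a = λ/μ = 8.41/2.02 = 4.1634; ρ = a/c = 0.8327
Σ_{k=0}^{4} a^k/k! (terms k=0..4) = 1.00000 + 4.16337 + 8.66681 + 12.02770 + 12.51893 = 38.37681
Tail: a^5/(5!(1−ρ)) = 1250.90155/(120·0.1673) = 62.29835
P₀ = 1/(38.37681 + 62.29835) = 1/100.67516 = 0.009933

Final: 0.009933


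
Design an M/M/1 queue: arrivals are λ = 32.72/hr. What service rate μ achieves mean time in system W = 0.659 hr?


W = 1/(μ−λ) ⇒ μ − λ = 1/W = 1/0.659 = 1.5175
μ = λ + 1/W = 32.72 + 1.5175 = 34.2375 per hr

Final: 34.2375 /hr


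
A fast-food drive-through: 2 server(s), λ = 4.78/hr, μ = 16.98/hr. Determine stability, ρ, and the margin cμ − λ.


Total capacity cμ = 2·16.98 = 33.96/hr
ρ = λ/(cμ) = 4.78/33.96 = 0.1408
Stable ⇔ ρ < 1: YES
Spare capacity = cμ − λ = 33.96 − 4.78 = 29.18/hr

Final: ρ = 0.1408; stable; margin = 29.18/hr


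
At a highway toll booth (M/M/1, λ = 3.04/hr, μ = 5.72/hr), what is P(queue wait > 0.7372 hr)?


ρ = 3.04/5.72 = 0.5315
P(Wq > t) = ρ·e^{−(μ−λ)t} = 0.5315·e^{−1.9757}
= 0.5315·0.138665 = 0.073696

Final: 0.073696


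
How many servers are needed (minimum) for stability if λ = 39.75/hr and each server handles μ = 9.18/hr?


Stability requires cμ > λ ⇔ c > λ/μ.
λ/μ = 39.75/9.18 = 4.3301
Minimum integer c = ⌊4.3301⌋ + 1 = 5
Check: 5·9.18 = 45.90 > 39.75, while 4·9.18 = 36.72 ≤ 39.75

Final: 5 servers


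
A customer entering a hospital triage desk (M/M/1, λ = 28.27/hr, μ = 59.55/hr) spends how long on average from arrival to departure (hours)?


W = 1/(μ−λ) = 1/(59.55 − 28.27) = 1/31.28 = 0.03197 hr

Final: 0.03197 hr


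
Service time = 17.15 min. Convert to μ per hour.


μ = 1/(service time) in consistent units.
1 hour = 60 min, so μ = 60/17.15 = 3.4985 per hour

Final: 3.4985 /hr


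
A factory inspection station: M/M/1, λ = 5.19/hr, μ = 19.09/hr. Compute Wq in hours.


ρ = 5.19/19.09 = 0.2719
Wq = ρ/(μ−λ) = 0.2719/(19.09 − 5.19) = 0.2719/13.90 = 0.01956 hr

Final: 0.01956 hr


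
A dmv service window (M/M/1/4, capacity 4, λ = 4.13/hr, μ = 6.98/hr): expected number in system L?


ρ = 4.13/6.98 = 0.5917
L = ρ[1 − (K+1)ρ^K + Kρ^(K+1)] / [(1−ρ)(1−ρ^(K+1))]
Numerator: 0.5917·(1 − 5·0.122568 + 4·0.072523) = 0.400721
Denominator: (0.4083)·(0.927477) = 0.378698
L = 0.400721/0.378698 = 1.0582

Final: 1.0582


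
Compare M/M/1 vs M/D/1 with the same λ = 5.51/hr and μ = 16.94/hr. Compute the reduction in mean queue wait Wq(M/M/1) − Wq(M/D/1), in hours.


ρ = 5.51/16.94 = 0.3253
Wq(M/M/1) = ρ/(μ−λ) = 0.3253/11.43 = 0.02846 hr
Wq(M/D/1) = ρ/(2(μ−λ)) = 0.01423 hr
Savings = 0.02846 − 0.01423 = 0.01423 hr

Final: 0.01423 hr


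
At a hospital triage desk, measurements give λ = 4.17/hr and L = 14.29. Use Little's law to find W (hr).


W = L/λ = 14.29/4.17 = 3.4269 hr

Final: 3.4269 hr


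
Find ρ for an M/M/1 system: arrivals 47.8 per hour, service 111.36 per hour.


ρ = λ/μ = 47.8/111.36 = 0.4292

Final: 0.4292


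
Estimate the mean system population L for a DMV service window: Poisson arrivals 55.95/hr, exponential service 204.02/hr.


ρ = λ/μ = 55.95/204.02 = 0.2742
L = ρ/(1−ρ) = 0.2742/(1 − 0.2742) = 0.2742/0.7258 = 0.3779

Final: 0.3779


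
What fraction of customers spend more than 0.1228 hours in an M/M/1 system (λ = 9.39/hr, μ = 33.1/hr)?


W ~ Exponential(μ−λ) for M/M/1.
μ − λ = 33.1 − 9.39 = 23.7100
P(W > t) = e^{−(μ−λ)t} = e^{−2.9116} = 0.054389

Final: 0.054389


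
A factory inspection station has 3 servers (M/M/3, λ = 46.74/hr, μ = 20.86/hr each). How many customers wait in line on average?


a = λ/μ = 2.2407; ρ = a/3 = 0.7469
P₀ = 0.075999
Lq = P₀·a^c·ρ / (c!·(1−ρ)²) = 0.075999·11.24924·0.7469/(6·0.06407)
= 1.66109

Final: 1.66109


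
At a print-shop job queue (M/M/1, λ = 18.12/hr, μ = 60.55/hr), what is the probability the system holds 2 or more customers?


ρ = 18.12/60.55 = 0.2993
P(N ≥ n) = ρ^n = 0.2993^2 = 0.089555

Final: 0.089555


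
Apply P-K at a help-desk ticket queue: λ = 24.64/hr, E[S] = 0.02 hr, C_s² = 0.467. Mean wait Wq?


ρ = λ·E[S] = 24.64·0.02 = 0.4928
E[S²] = E[S]²(1+C_s²) = 0.02²·(1+0.467) = 0.0005868
Wq = λ·E[S²]/(2(1−ρ)) = 24.64·0.0005868/(2·0.5072) = 0.01425 hr

Final: 0.01425 hr


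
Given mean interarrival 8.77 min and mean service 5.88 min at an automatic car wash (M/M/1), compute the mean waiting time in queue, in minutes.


λ = 60/8.77 = 6.8415 /hr
μ = 60/5.88 = 10.2041 /hr
ρ = λ/μ = 6.8415/10.2041 = 0.6705
Wq = ρ/(μ−λ) = 0.6705/(10.2041−6.8415) = 0.19939 hr
In minutes: 0.19939·60 = 11.963 min

Final: 11.963 min


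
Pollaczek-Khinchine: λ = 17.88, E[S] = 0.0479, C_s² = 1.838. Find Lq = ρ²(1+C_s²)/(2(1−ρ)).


ρ = λ·E[S] = 17.88·0.0479 = 0.8565
Lq = ρ²(1+C_s²)/(2(1−ρ)) = 0.7335·(1+1.838)/(2·0.1435)
= 0.7335·2.8380/0.2871 = 7.25089

Final: 7.25089


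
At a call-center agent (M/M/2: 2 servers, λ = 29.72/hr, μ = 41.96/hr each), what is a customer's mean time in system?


a = 0.7083; ρ = 0.3541; P₀ = 0.476945
Lq = P₀·a^c·ρ/(c!(1−ρ)²) = 0.10157
Wq = Lq/λ = 0.10157/29.72 = 0.003418 hr
W = Wq + 1/μ = 0.003418 + 0.02383 = 0.02725 hr

Final: 0.02725 hr


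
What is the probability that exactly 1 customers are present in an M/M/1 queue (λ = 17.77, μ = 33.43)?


ρ = 17.77/33.43 = 0.5316
P_n = (1−ρ)·ρ^n = (1 − 0.5316)·0.5316^1 = 0.4684·0.531558 = 0.249004

Final: 0.249004


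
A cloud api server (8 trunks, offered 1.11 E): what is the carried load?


B(8,1.11) = 0.00001884 (Erlang-B)
Carried load = a(1 − B) = 1.11·(1 − 0.00001884) = 1.11·0.999981 = 1.1100 E

Final: 1.1100 Erlangs


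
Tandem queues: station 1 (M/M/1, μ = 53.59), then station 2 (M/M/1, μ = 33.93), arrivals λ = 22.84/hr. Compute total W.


Each node sees arrival rate λ = 22.84/hr (tandem ⇒ throughput preserved).
W₁ = 1/(μ₁−λ) = 1/(53.59−22.84) = 0.03252 hr
W₂ = 1/(μ₂−λ) = 1/(33.93−22.84) = 0.09017 hr
W_total = W₁ + W₂ = 0.03252 + 0.09017 = 0.12269 hr

Final: 0.12269 hr


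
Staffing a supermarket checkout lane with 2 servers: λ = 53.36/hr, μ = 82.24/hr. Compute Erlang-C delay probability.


a = λ/μ = 0.6488; ρ = a/2 = 0.3244
P₀ = 0.510099 (from M/M/c formula)
C(c,a) = [a^c/(c!(1−ρ))]·P₀ = [0.42098/(2·0.6756)]·0.510099
= 0.31157·0.510099 = 0.158932

Final: 0.158932


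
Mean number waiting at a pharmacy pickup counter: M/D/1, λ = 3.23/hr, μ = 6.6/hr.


ρ = 3.23/6.6 = 0.4894
M/D/1: Lq = ρ²/(2(1−ρ)) = 0.2395/(2·0.5106) = 0.23453

Final: 0.23453


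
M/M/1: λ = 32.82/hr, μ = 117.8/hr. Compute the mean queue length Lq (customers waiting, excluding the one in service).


ρ = 32.82/117.8 = 0.2786
Lq = ρ²/(1−ρ) = 0.07762/0.7214 = 0.1076

Final: 0.1076


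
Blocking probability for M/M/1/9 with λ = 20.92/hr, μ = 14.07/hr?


ρ = λ/μ = 20.92/14.07 = 1.4869
P_K = (1−ρ)ρ^K/(1−ρ^(K+1)) = (-0.4869·35.514708)/(1 − 52.805095)
= -17.290387/-51.805095 = 0.333758

Final: 0.333758


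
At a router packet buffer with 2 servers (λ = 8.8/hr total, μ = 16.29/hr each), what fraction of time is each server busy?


ρ = λ/(cμ) = 8.8/(2·16.29) = 8.8/32.58 = 0.2701

Final: 0.2701


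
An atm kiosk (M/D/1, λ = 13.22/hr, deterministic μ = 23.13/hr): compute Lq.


ρ = 13.22/23.13 = 0.5716
M/D/1: Lq = ρ²/(2(1−ρ)) = 0.3267/(2·0.4284) = 0.38123

Final: 0.38123


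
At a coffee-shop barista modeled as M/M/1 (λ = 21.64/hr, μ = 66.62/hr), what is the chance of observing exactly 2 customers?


ρ = 21.64/66.62 = 0.3248
P_n = (1−ρ)·ρ^n = (1 − 0.3248)·0.3248^2 = 0.6752·0.105513 = 0.071239

Final: 0.071239


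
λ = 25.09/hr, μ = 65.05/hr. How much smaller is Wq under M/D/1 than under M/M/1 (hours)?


ρ = 25.09/65.05 = 0.3857
Wq(M/M/1) = ρ/(μ−λ) = 0.3857/39.96 = 0.009652 hr
Wq(M/D/1) = ρ/(2(μ−λ)) = 0.004826 hr
Savings = 0.009652 − 0.004826 = 0.004826 hr

Final: 0.004826 hr


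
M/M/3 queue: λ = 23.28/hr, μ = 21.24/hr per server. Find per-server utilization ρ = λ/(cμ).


ρ = λ/(cμ) = 23.28/(3·21.24) = 23.28/63.72 = 0.3653

Final: 0.3653


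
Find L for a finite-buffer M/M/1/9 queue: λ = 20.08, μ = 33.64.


ρ = 20.08/33.64 = 0.5969
L = ρ[1 − (K+1)ρ^K + Kρ^(K+1)] / [(1−ρ)(1−ρ^(K+1))]
Numerator: 0.5969·(1 − 10·0.009620 + 9·0.005742) = 0.570335
Denominator: (0.4031)·(0.994258) = 0.400777
L = 0.570335/0.400777 = 1.4231

Final: 1.4231


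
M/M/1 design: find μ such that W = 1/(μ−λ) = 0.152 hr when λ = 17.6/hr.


W = 1/(μ−λ) ⇒ μ − λ = 1/W = 1/0.152 = 6.5789
μ = λ + 1/W = 17.6 + 6.5789 = 24.1789 per hr

Final: 24.1789 /hr


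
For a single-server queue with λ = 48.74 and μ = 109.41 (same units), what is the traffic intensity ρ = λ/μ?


ρ = λ/μ = 48.74/109.41 = 0.4455

Final: 0.4455


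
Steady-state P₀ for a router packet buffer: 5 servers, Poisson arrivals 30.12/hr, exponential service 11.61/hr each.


a = λ/μ = 30.12/11.61 = 2.5943; ρ = a/c = 0.5189
Σ_{k=0}^{4} a^k/k! (terms k=0..4) = 1.00000 + 2.59432 + 3.36524 + 2.91016 + 1.88747 = 11.75718
Tail: a^5/(5!(1−ρ)) = 117.52053/(120·0.4811) = 2.03547
P₀ = 1/(11.75718 + 2.03547) = 1/13.79265 = 0.072502

Final: 0.072502


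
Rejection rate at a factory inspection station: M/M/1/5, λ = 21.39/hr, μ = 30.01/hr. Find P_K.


ρ = λ/μ = 21.39/30.01 = 0.7128
P_K = (1−ρ)ρ^K/(1−ρ^(K+1)) = (0.2872·0.183960)/(1 − 0.131120)
= 0.052840/0.868880 = 0.060814

Final: 0.060814


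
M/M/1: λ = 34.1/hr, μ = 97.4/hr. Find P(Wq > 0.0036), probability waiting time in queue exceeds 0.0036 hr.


ρ = 34.1/97.4 = 0.3501
P(Wq > t) = ρ·e^{−(μ−λ)t} = 0.3501·e^{−0.2279}
= 0.3501·0.796220 = 0.278759

Final: 0.278759


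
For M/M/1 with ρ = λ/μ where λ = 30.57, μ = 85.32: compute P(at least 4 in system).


ρ = 30.57/85.32 = 0.3583
P(N ≥ n) = ρ^n = 0.3583^4 = 0.016481

Final: 0.016481


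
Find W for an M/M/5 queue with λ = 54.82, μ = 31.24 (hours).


a = 1.7548; ρ = 0.3510; P₀ = 0.172301
Lq = P₀·a^c·ρ/(c!(1−ρ)²) = 0.01990
Wq = Lq/λ = 0.01990/54.82 = 0.0003631 hr
W = Wq + 1/μ = 0.0003631 + 0.03201 = 0.03237 hr

Final: 0.03237 hr


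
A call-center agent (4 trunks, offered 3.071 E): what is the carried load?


B(4,3.071) = 0.213978 (Erlang-B)
Carried load = a(1 − B) = 3.071·(1 − 0.213978) = 3.071·0.786022 = 2.4139 E

Final: 2.4139 Erlangs


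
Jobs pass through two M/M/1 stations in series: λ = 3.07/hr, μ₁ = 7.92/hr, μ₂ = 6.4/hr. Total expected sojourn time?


Each node sees arrival rate λ = 3.07/hr (tandem ⇒ throughput preserved).
W₁ = 1/(μ₁−λ) = 1/(7.92−3.07) = 0.20619 hr
W₂ = 1/(μ₂−λ) = 1/(6.4−3.07) = 0.30030 hr
W_total = W₁ + W₂ = 0.20619 + 0.30030 = 0.50649 hr

Final: 0.50649 hr


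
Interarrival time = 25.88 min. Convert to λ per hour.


λ = 1/(interarrival time) in consistent units.
1 hour = 60 min, so λ = 60/25.88 = 2.3184 per hour

Final: 2.3184 /hr


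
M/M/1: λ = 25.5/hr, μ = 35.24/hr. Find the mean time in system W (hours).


W = 1/(μ−λ) = 1/(35.24 − 25.5) = 1/9.74 = 0.1027 hr

Final: 0.1027 hr


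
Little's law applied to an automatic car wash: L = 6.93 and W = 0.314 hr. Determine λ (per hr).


λ = L/W = 6.93/0.314 = 22.0701 /hr

Final: 22.0701 /hr


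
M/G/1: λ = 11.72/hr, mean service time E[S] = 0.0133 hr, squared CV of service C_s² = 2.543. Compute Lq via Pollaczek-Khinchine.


ρ = λ·E[S] = 11.72·0.0133 = 0.1559
Lq = ρ²(1+C_s²)/(2(1−ρ)) = 0.02430·(1+2.543)/(2·0.8441)
= 0.02430·3.5430/1.6882 = 0.05099

Final: 0.05099


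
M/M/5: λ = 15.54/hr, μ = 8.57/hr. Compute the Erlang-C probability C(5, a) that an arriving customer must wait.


a = λ/μ = 1.8133; ρ = a/5 = 0.3627
P₀ = 0.162394 (from M/M/c formula)
C(c,a) = [a^c/(c!(1−ρ))]·P₀ = [19.60428/(120·0.6373)]·0.162394
= 0.25633·0.162394 = 0.041627

Final: 0.041627


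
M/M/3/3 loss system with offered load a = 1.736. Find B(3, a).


B(c,a) = (a^c/c!) / Σ_{k=0}^{c} a^k/k!
a^3/3! = 0.871963
Σ terms (k=0..3): 1.00000 + 1.73600 + 1.50685 + 0.87196 = 5.114811
B = 0.871963/5.114811 = 0.170478

Final: 0.170478


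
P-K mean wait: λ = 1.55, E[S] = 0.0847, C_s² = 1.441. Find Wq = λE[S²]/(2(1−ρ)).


ρ = λ·E[S] = 1.55·0.0847 = 0.1313
E[S²] = E[S]²(1+C_s²) = 0.0847²·(1+1.441) = 0.017512
Wq = λ·E[S²]/(2(1−ρ)) = 1.55·0.017512/(2·0.8687) = 0.01562 hr

Final: 0.01562 hr


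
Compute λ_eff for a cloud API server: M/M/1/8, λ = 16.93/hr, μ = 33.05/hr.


ρ = 0.5123; P_K = (1−ρ)ρ^8/(1−ρ^9) = 0.002318
λ_eff = λ(1 − P_K) = 16.93·(1 − 0.002318) = 16.93·0.997682 = 16.8908 /hr

Final: 16.8908 /hr


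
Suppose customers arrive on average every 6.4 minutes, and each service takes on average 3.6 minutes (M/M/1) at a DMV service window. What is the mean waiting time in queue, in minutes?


λ = 60/6.4 = 9.3750 /hr
μ = 60/3.6 = 16.6667 /hr
ρ = λ/μ = 9.3750/16.6667 = 0.5625
Wq = ρ/(μ−λ) = 0.5625/(16.6667−9.3750) = 0.07714 hr
In minutes: 0.07714·60 = 4.629 min

Final: 4.629 min


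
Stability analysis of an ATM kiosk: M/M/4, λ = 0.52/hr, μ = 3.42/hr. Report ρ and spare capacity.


Total capacity cμ = 4·3.42 = 13.68/hr
ρ = λ/(cμ) = 0.52/13.68 = 0.03801
Stable ⇔ ρ < 1: YES
Spare capacity = cμ − λ = 13.68 − 0.52 = 13.16/hr

Final: ρ = 0.03801; stable; margin = 13.16/hr


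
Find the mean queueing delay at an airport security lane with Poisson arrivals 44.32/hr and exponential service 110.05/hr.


ρ = 44.32/110.05 = 0.4027
Wq = ρ/(μ−λ) = 0.4027/(110.05 − 44.32) = 0.4027/65.73 = 0.006127 hr

Final: 0.006127 hr


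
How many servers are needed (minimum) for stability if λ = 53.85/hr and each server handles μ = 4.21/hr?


Stability requires cμ > λ ⇔ c > λ/μ.
λ/μ = 53.85/4.21 = 12.7910
Minimum integer c = ⌊12.7910⌋ + 1 = 13
Check: 13·4.21 = 54.73 > 53.85, while 12·4.21 = 50.52 ≤ 53.85

Final: 13 servers


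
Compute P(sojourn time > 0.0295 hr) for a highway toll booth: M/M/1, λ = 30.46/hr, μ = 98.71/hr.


W ~ Exponential(μ−λ) for M/M/1.
μ − λ = 98.71 − 30.46 = 68.2500
P(W > t) = e^{−(μ−λ)t} = e^{−2.0134} = 0.133537

Final: 0.133537


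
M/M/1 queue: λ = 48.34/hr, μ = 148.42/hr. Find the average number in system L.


ρ = λ/μ = 48.34/148.42 = 0.3257
L = ρ/(1−ρ) = 0.3257/(1 − 0.3257) = 0.3257/0.6743 = 0.4830

Final: 0.4830


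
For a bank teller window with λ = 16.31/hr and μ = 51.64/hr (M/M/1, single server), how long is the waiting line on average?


ρ = 16.31/51.64 = 0.3158
Lq = ρ²/(1−ρ) = 0.09976/0.6842 = 0.1458

Final: 0.1458


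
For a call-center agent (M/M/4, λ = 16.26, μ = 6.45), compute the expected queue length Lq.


a = λ/μ = 2.5209; ρ = a/4 = 0.6302
P₀ = 0.071841
Lq = P₀·a^c·ρ / (c!·(1−ρ)²) = 0.071841·40.38716·0.6302/(24·0.13673)
= 0.55725

Final: 0.55725


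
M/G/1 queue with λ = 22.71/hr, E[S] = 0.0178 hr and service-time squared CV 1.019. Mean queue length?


ρ = λ·E[S] = 22.71·0.0178 = 0.4042
Lq = ρ²(1+C_s²)/(2(1−ρ)) = 0.1634·(1+1.019)/(2·0.5958)
= 0.1634·2.0190/1.1915 = 0.27689

Final: 0.27689


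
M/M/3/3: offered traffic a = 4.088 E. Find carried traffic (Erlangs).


B(3,4.088) = 0.458566 (Erlang-B)
Carried load = a(1 − B) = 4.088·(1 − 0.458566) = 4.088·0.541434 = 2.2134 E

Final: 2.2134 Erlangs


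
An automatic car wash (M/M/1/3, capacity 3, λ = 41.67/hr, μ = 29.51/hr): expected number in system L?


ρ = 41.67/29.51 = 1.4121
L = ρ[1 − (K+1)ρ^K + Kρ^(K+1)] / [(1−ρ)(1−ρ^(K+1))]
Numerator: 1.4121·(1 − 4·2.815548 + 3·3.975733) = 2.351096
Denominator: (-0.4121)·(-2.975733) = 1.226191
L = 2.351096/1.226191 = 1.9174

Final: 1.9174


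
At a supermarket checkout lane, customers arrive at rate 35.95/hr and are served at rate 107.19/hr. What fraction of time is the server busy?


ρ = λ/μ = 35.95/107.19 = 0.3354

Final: 0.3354


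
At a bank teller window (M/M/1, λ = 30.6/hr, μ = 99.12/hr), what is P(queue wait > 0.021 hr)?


ρ = 30.6/99.12 = 0.3087
P(Wq > t) = ρ·e^{−(μ−λ)t} = 0.3087·e^{−1.4389}
= 0.3087·0.237184 = 0.073223

Final: 0.073223


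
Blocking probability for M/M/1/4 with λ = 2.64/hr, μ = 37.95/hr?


ρ = λ/μ = 2.64/37.95 = 0.06957
P_K = (1−ρ)ρ^K/(1−ρ^(K+1)) = (0.9304·0.00002342)/(1 − 0.000001629)
= 0.00002179/0.999998 = 0.00002179

Final: 0.00002179


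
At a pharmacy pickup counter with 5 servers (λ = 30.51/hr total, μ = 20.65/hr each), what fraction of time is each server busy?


ρ = λ/(cμ) = 30.51/(5·20.65) = 30.51/103.25 = 0.2955

Final: 0.2955


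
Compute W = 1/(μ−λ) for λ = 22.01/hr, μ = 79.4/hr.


W = 1/(μ−λ) = 1/(79.4 − 22.01) = 1/57.39 = 0.01742 hr

Final: 0.01742 hr


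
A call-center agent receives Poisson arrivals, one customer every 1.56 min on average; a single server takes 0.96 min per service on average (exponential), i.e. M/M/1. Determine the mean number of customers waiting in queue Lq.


λ = 60/1.56 = 38.4615 /hr
μ = 60/0.96 = 62.5000 /hr
ρ = λ/μ = 38.4615/62.5000 = 0.6154
Lq = ρ²/(1−ρ) = 0.3787/0.3846 = 0.9846

Final: 0.9846


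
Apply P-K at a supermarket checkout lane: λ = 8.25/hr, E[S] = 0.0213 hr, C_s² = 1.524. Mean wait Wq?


ρ = λ·E[S] = 8.25·0.0213 = 0.1757
E[S²] = E[S]²(1+C_s²) = 0.0213²·(1+1.524) = 0.001145
Wq = λ·E[S²]/(2(1−ρ)) = 8.25·0.001145/(2·0.8243) = 0.005731 hr

Final: 0.005731 hr


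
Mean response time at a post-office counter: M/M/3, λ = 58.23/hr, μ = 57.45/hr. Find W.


a = 1.0136; ρ = 0.3379; P₀ = 0.358507
Lq = P₀·a^c·ρ/(c!(1−ρ)²) = 0.04795
Wq = Lq/λ = 0.04795/58.23 = 0.0008234 hr
W = Wq + 1/μ = 0.0008234 + 0.01741 = 0.01823 hr

Final: 0.01823 hr


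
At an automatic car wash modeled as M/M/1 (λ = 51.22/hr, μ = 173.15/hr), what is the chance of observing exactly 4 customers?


ρ = 51.22/173.15 = 0.2958
P_n = (1−ρ)·ρ^n = (1 − 0.2958)·0.2958^4 = 0.7042·0.007657 = 0.005392

Final: 0.005392


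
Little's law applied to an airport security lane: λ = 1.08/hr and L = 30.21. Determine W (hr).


W = L/λ = 30.21/1.08 = 27.9722 hr

Final: 27.9722 hr


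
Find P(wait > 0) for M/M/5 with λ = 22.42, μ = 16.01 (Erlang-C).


a = λ/μ = 1.4004; ρ = a/5 = 0.2801
P₀ = 0.246234 (from M/M/c formula)
C(c,a) = [a^c/(c!(1−ρ))]·P₀ = [5.38544/(120·0.7199)]·0.246234
= 0.06234·0.246234 = 0.015350

Final: 0.015350


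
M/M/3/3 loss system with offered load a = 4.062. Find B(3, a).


B(c,a) = (a^c/c!) / Σ_{k=0}^{c} a^k/k!
a^3/3! = 11.170394
Σ terms (k=0..3): 1.00000 + 4.06200 + 8.24992 + 11.17039 = 24.482316
B = 11.170394/24.482316 = 0.456264

Final: 0.456264


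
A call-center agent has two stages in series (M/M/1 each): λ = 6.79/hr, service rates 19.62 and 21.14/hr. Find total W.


Each node sees arrival rate λ = 6.79/hr (tandem ⇒ throughput preserved).
W₁ = 1/(μ₁−λ) = 1/(19.62−6.79) = 0.07794 hr
W₂ = 1/(μ₂−λ) = 1/(21.14−6.79) = 0.06969 hr
W_total = W₁ + W₂ = 0.07794 + 0.06969 = 0.14763 hr

Final: 0.14763 hr


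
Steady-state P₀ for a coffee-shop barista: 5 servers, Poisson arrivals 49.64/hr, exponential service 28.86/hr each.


a = λ/μ = 49.64/28.86 = 1.7200; ρ = a/c = 0.3440
Σ_{k=0}^{4} a^k/k! (terms k=0..4) = 1.00000 + 1.72003 + 1.47925 + 0.84812 + 0.36470 = 5.41209
Tail: a^5/(5!(1−ρ)) = 15.05488/(120·0.6560) = 0.19125
P₀ = 1/(5.41209 + 0.19125) = 1/5.60333 = 0.178465

Final: 0.178465


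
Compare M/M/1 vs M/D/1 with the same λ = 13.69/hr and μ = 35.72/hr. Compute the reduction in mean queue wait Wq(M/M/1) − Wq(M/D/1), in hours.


ρ = 13.69/35.72 = 0.3833
Wq(M/M/1) = ρ/(μ−λ) = 0.3833/22.03 = 0.01740 hr
Wq(M/D/1) = ρ/(2(μ−λ)) = 0.008699 hr
Savings = 0.01740 − 0.008699 = 0.008699 hr

Final: 0.008699 hr


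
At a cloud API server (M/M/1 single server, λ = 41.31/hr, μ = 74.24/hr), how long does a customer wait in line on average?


ρ = 41.31/74.24 = 0.5564
Wq = ρ/(μ−λ) = 0.5564/(74.24 − 41.31) = 0.5564/32.93 = 0.01690 hr

Final: 0.01690 hr


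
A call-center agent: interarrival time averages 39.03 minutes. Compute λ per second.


λ = 1/(interarrival time) in consistent units.
1 second = 0.0166667 min, so λ = 0.0166667/39.03 = 0.0004270 per second

Final: 0.0004270 /sec


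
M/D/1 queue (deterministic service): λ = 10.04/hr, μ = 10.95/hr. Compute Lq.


ρ = 10.04/10.95 = 0.9169
M/D/1: Lq = ρ²/(2(1−ρ)) = 0.8407/(2·0.08311) = 5.05804

Final: 5.05804


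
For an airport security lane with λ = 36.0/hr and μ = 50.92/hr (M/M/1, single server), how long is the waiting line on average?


ρ = 36.0/50.92 = 0.7070
Lq = ρ²/(1−ρ) = 0.4998/0.2930 = 1.7059

Final: 1.7059


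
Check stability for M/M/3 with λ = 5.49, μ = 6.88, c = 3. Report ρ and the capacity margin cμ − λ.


Total capacity cμ = 3·6.88 = 20.64/hr
ρ = λ/(cμ) = 5.49/20.64 = 0.2660
Stable ⇔ ρ < 1: YES
Spare capacity = cμ − λ = 20.64 − 5.49 = 15.15/hr

Final: ρ = 0.2660; stable; margin = 15.15/hr


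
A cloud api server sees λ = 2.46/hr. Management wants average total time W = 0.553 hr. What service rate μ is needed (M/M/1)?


W = 1/(μ−λ) ⇒ μ − λ = 1/W = 1/0.553 = 1.8083
μ = λ + 1/W = 2.46 + 1.8083 = 4.2683 per hr

Final: 4.2683 /hr


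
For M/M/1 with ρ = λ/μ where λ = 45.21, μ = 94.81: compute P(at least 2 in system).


ρ = 45.21/94.81 = 0.4768
P(N ≥ n) = ρ^n = 0.4768^2 = 0.227384

Final: 0.227384


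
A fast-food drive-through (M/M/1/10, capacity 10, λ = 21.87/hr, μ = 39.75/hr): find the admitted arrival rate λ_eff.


ρ = 0.5502; P_K = (1−ρ)ρ^10/(1−ρ^11) = 0.001145
λ_eff = λ(1 − P_K) = 21.87·(1 − 0.001145) = 21.87·0.998855 = 21.8450 /hr

Final: 21.8450 /hr


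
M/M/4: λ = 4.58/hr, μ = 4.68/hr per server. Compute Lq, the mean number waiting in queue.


a = λ/μ = 0.9786; ρ = a/4 = 0.2447
P₀ = 0.375333
Lq = P₀·a^c·ρ / (c!·(1−ρ)²) = 0.375333·0.91723·0.2447/(24·0.57054)
= 0.006151

Final: 0.006151


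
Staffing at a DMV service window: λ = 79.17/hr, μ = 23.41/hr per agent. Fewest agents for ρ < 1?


Stability requires cμ > λ ⇔ c > λ/μ.
λ/μ = 79.17/23.41 = 3.3819
Minimum integer c = ⌊3.3819⌋ + 1 = 4
Check: 4·23.41 = 93.64 > 79.17, while 3·23.41 = 70.23 ≤ 79.17

Final: 4 servers


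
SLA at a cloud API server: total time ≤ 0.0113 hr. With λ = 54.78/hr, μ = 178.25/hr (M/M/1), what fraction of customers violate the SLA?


W ~ Exponential(μ−λ) for M/M/1.
μ − λ = 178.25 − 54.78 = 123.4700
P(W > t) = e^{−(μ−λ)t} = e^{−1.3952} = 0.247781

Final: 0.247781


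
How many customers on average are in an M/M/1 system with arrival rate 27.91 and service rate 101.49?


ρ = λ/μ = 27.91/101.49 = 0.2750
L = ρ/(1−ρ) = 0.2750/(1 − 0.2750) = 0.2750/0.7250 = 0.3793

Final: 0.3793


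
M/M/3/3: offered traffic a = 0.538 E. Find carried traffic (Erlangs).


B(3,0.538) = 0.015189 (Erlang-B)
Carried load = a(1 − B) = 0.538·(1 − 0.015189) = 0.538·0.984811 = 0.5298 E

Final: 0.5298 Erlangs


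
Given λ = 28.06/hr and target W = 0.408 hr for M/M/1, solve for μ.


W = 1/(μ−λ) ⇒ μ − λ = 1/W = 1/0.408 = 2.4510
μ = λ + 1/W = 28.06 + 2.4510 = 30.5110 per hr

Final: 30.5110 /hr


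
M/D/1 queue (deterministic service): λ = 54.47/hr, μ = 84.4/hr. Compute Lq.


ρ = 54.47/84.4 = 0.6454
M/D/1: Lq = ρ²/(2(1−ρ)) = 0.4165/(2·0.3546) = 0.58727

Final: 0.58727


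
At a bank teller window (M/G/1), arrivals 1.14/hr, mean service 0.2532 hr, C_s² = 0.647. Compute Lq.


ρ = λ·E[S] = 1.14·0.2532 = 0.2886
Lq = ρ²(1+C_s²)/(2(1−ρ)) = 0.08332·(1+0.647)/(2·0.7114)
= 0.08332·1.6470/1.4227 = 0.09645

Final: 0.09645


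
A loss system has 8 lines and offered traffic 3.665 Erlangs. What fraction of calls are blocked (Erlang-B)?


B(c,a) = (a^c/c!) / Σ_{k=0}^{c} a^k/k!
a^8/8! = 0.807368
Σ terms (k=0..8): 1.00000 + 3.66500 + 6.71611 + 8.20485 + 7.51769 + 5.51047 + 3.36598 + 1.76233 + 0.80737 = 38.549805
B = 0.807368/38.549805 = 0.020943

Final: 0.020943


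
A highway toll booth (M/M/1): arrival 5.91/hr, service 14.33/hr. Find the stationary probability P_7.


ρ = 5.91/14.33 = 0.4124
P_n = (1−ρ)·ρ^n = (1 − 0.4124)·0.4124^7 = 0.5876·0.002029 = 0.001192

Final: 0.001192


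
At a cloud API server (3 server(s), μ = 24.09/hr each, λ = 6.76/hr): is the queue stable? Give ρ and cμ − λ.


Total capacity cμ = 3·24.09 = 72.27/hr
ρ = λ/(cμ) = 6.76/72.27 = 0.09354
Stable ⇔ ρ < 1: YES
Spare capacity = cμ − λ = 72.27 − 6.76 = 65.51/hr

Final: ρ = 0.09354; stable; margin = 65.51/hr


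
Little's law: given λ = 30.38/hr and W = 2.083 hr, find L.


L = λW = 30.38·2.083 = 63.2815

Final: 63.2815


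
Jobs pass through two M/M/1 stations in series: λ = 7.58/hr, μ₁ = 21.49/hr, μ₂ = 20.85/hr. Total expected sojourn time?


Each node sees arrival rate λ = 7.58/hr (tandem ⇒ throughput preserved).
W₁ = 1/(μ₁−λ) = 1/(21.49−7.58) = 0.07189 hr
W₂ = 1/(μ₂−λ) = 1/(20.85−7.58) = 0.07536 hr
W_total = W₁ + W₂ = 0.07189 + 0.07536 = 0.14725 hr

Final: 0.14725 hr


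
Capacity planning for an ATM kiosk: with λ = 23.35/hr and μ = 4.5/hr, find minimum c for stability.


Stability requires cμ > λ ⇔ c > λ/μ.
λ/μ = 23.35/4.5 = 5.1889
Minimum integer c = ⌊5.1889⌋ + 1 = 6
Check: 6·4.5 = 27.00 > 23.35, while 5·4.5 = 22.50 ≤ 23.35

Final: 6 servers


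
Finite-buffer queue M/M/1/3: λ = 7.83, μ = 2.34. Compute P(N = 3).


ρ = λ/μ = 7.83/2.34 = 3.3462
P_K = (1−ρ)ρ^K/(1−ρ^(K+1)) = (-2.3462·37.466033)/(1 − 125.367111)
= -87.901078/-124.367111 = 0.706787

Final: 0.706787


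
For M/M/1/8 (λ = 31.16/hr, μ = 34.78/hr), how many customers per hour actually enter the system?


ρ = 0.8959; P_K = (1−ρ)ρ^8/(1−ρ^9) = 0.068783
λ_eff = λ(1 − P_K) = 31.16·(1 − 0.068783) = 31.16·0.931217 = 29.0167 /hr

Final: 29.0167 /hr


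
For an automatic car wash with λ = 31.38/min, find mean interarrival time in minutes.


Mean interarrival time = 1/λ = 1/31.38 minute = 0.03187 minute
In minutes: 0.03187 × 1 = 0.03187 min

Final: 0.03187 min


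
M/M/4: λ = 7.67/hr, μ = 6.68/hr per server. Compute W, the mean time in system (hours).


a = 1.1482; ρ = 0.2871; P₀ = 0.316329
Lq = P₀·a^c·ρ/(c!(1−ρ)²) = 0.01294
Wq = Lq/λ = 0.01294/7.67 = 0.001687 hr
W = Wq + 1/μ = 0.001687 + 0.14970 = 0.15139 hr

Final: 0.15139 hr


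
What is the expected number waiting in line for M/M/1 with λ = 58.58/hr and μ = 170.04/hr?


ρ = 58.58/170.04 = 0.3445
Lq = ρ²/(1−ρ) = 0.1187/0.6555 = 0.1811

Final: 0.1811


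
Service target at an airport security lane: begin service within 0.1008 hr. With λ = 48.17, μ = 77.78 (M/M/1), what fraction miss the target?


ρ = 48.17/77.78 = 0.6193
P(Wq > t) = ρ·e^{−(μ−λ)t} = 0.6193·e^{−2.9847}
= 0.6193·0.050555 = 0.031309

Final: 0.031309


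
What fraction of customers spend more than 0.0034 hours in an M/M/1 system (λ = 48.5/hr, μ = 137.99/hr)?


W ~ Exponential(μ−λ) for M/M/1.
μ − λ = 137.99 − 48.5 = 89.4900
P(W > t) = e^{−(μ−λ)t} = e^{−0.3043} = 0.737665

Final: 0.737665


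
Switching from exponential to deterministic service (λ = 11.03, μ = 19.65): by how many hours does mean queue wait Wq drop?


ρ = 11.03/19.65 = 0.5613
Wq(M/M/1) = ρ/(μ−λ) = 0.5613/8.62 = 0.06512 hr
Wq(M/D/1) = ρ/(2(μ−λ)) = 0.03256 hr
Savings = 0.06512 − 0.03256 = 0.03256 hr

Final: 0.03256 hr


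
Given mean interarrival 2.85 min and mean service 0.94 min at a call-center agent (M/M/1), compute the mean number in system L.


λ = 60/2.85 = 21.0526 /hr
μ = 60/0.94 = 63.8298 /hr
ρ = λ/μ = 21.0526/63.8298 = 0.3298
L = ρ/(1−ρ) = 0.3298/0.6702 = 0.4921

Final: 0.4921


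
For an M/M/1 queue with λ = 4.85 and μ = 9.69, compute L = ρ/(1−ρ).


ρ = λ/μ = 4.85/9.69 = 0.5005
L = ρ/(1−ρ) = 0.5005/(1 − 0.5005) = 0.5005/0.4995 = 1.0021

Final: 1.0021


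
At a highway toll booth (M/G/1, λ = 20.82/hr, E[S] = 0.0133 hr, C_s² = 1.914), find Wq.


ρ = λ·E[S] = 20.82·0.0133 = 0.2769
E[S²] = E[S]²(1+C_s²) = 0.0133²·(1+1.914) = 0.0005155
Wq = λ·E[S²]/(2(1−ρ)) = 20.82·0.0005155/(2·0.7231) = 0.007421 hr

Final: 0.007421 hr


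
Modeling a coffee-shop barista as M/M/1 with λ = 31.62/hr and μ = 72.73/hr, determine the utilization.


ρ = λ/μ = 31.62/72.73 = 0.4348

Final: 0.4348


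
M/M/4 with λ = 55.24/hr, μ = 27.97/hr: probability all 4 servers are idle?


a = λ/μ = 55.24/27.97 = 1.9750; ρ = a/c = 0.4937
Σ_{k=0}^{3} a^k/k! (terms k=0..3) = 1.00000 + 1.97497 + 1.95026 + 1.28390 = 6.20914
Tail: a^4/(4!(1−ρ)) = 15.21405/(24·0.5063) = 1.25217
P₀ = 1/(6.20914 + 1.25217) = 1/7.46130 = 0.134025

Final: 0.134025


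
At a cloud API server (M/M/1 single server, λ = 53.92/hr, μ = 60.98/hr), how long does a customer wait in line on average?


ρ = 53.92/60.98 = 0.8842
Wq = ρ/(μ−λ) = 0.8842/(60.98 − 53.92) = 0.8842/7.06 = 0.1252 hr

Final: 0.1252 hr


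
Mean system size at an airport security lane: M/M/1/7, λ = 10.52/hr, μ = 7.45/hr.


ρ = 10.52/7.45 = 1.4121
L = ρ[1 − (K+1)ρ^K + Kρ^(K+1)] / [(1−ρ)(1−ρ^(K+1))]
Numerator: 1.4121·(1 − 8·11.194798 + 7·15.807957) = 31.203183
Denominator: (-0.4121)·(-14.807957) = 6.102071
L = 31.203183/6.102071 = 5.1135

Final: 5.1135


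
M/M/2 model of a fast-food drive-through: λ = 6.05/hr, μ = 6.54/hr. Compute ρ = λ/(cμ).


ρ = λ/(cμ) = 6.05/(2·6.54) = 6.05/13.08 = 0.4625

Final: 0.4625


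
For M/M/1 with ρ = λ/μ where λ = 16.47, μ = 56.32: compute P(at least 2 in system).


ρ = 16.47/56.32 = 0.2924
P(N ≥ n) = ρ^n = 0.2924^2 = 0.085519

Final: 0.085519


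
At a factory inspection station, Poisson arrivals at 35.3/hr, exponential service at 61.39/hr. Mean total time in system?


W = 1/(μ−λ) = 1/(61.39 − 35.3) = 1/26.09 = 0.03833 hr

Final: 0.03833 hr


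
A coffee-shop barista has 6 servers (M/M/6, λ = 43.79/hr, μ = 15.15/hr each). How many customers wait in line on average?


a = λ/μ = 2.8904; ρ = a/6 = 0.4817
P₀ = 0.054810
Lq = P₀·a^c·ρ / (c!·(1−ρ)²) = 0.054810·583.14140·0.4817/(720·0.26860)
= 0.07962

Final: 0.07962


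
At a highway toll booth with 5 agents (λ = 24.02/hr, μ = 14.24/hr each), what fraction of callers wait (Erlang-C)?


a = λ/μ = 1.6868; ρ = a/5 = 0.3374
P₀ = 0.184556 (from M/M/c formula)
C(c,a) = [a^c/(c!(1−ρ))]·P₀ = [13.65573/(120·0.6626)]·0.184556
= 0.17173·0.184556 = 0.031695

Final: 0.031695


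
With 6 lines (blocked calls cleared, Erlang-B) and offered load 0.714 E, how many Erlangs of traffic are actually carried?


B(6,0.714) = 0.00009011 (Erlang-B)
Carried load = a(1 − B) = 0.714·(1 − 0.00009011) = 0.714·0.999910 = 0.7139 E

Final: 0.7139 Erlangs


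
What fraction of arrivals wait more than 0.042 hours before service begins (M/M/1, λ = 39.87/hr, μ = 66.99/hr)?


ρ = 39.87/66.99 = 0.5952
P(Wq > t) = ρ·e^{−(μ−λ)t} = 0.5952·e^{−1.1390}
= 0.5952·0.320126 = 0.190527

Final: 0.190527


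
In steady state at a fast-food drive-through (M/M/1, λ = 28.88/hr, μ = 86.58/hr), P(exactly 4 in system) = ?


ρ = 28.88/86.58 = 0.3336
P_n = (1−ρ)·ρ^n = (1 − 0.3336)·0.3336^4 = 0.6664·0.012380 = 0.008250

Final: 0.008250


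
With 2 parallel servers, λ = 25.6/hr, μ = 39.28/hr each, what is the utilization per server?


ρ = λ/(cμ) = 25.6/(2·39.28) = 25.6/78.56 = 0.3259

Final: 0.3259


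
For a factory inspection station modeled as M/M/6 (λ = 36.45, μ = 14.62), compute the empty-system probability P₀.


a = λ/μ = 36.45/14.62 = 2.4932; ρ = a/c = 0.4155
Σ_{k=0}^{5} a^k/k! (terms k=0..5) = 1.00000 + 2.49316 + 3.10792 + 2.58285 + 1.60986 + 0.80273 = 11.59653
Tail: a^6/(6!(1−ρ)) = 240.16016/(720·0.5845) = 0.57069
P₀ = 1/(11.59653 + 0.57069) = 1/12.16722 = 0.082188

Final: 0.082188


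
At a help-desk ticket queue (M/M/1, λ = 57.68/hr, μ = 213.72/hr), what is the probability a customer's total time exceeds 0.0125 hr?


W ~ Exponential(μ−λ) for M/M/1.
μ − λ = 213.72 − 57.68 = 156.0400
P(W > t) = e^{−(μ−λ)t} = e^{−1.9505} = 0.142203

Final: 0.142203


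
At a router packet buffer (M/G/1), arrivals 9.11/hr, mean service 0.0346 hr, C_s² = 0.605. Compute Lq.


ρ = λ·E[S] = 9.11·0.0346 = 0.3152
Lq = ρ²(1+C_s²)/(2(1−ρ)) = 0.09935·(1+0.605)/(2·0.6848)
= 0.09935·1.6050/1.3696 = 0.11643

Final: 0.11643


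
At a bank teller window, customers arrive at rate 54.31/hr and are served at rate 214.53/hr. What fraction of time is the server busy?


ρ = λ/μ = 54.31/214.53 = 0.2532

Final: 0.2532


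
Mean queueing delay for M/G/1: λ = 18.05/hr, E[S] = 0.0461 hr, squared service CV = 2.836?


ρ = λ·E[S] = 18.05·0.0461 = 0.8321
E[S²] = E[S]²(1+C_s²) = 0.0461²·(1+2.836) = 0.008152
Wq = λ·E[S²]/(2(1−ρ)) = 18.05·0.008152/(2·0.1679) = 0.43822 hr

Final: 0.43822 hr


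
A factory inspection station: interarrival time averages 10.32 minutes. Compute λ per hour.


λ = 1/(interarrival time) in consistent units.
1 hour = 60 min, so λ = 60/10.32 = 5.8140 per hour

Final: 5.8140 /hr


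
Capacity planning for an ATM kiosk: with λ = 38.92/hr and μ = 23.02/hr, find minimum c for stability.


Stability requires cμ > λ ⇔ c > λ/μ.
λ/μ = 38.92/23.02 = 1.6907
Minimum integer c = ⌊1.6907⌋ + 1 = 2
Check: 2·23.02 = 46.04 > 38.92, while 1·23.02 = 23.02 ≤ 38.92

Final: 2 servers


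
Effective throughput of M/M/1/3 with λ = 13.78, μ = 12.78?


ρ = 1.0782; P_K = (1−ρ)ρ^3/(1−ρ^4) = 0.278919
λ_eff = λ(1 − P_K) = 13.78·(1 − 0.278919) = 13.78·0.721081 = 9.9365 /hr

Final: 9.9365 /hr


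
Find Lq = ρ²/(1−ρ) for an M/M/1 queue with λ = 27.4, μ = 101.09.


ρ = 27.4/101.09 = 0.2710
Lq = ρ²/(1−ρ) = 0.07347/0.7290 = 0.1008

Final: 0.1008


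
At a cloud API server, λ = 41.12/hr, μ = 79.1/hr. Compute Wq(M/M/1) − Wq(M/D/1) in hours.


ρ = 41.12/79.1 = 0.5198
Wq(M/M/1) = ρ/(μ−λ) = 0.5198/37.98 = 0.01369 hr
Wq(M/D/1) = ρ/(2(μ−λ)) = 0.006844 hr
Savings = 0.01369 − 0.006844 = 0.006844 hr

Final: 0.006844 hr


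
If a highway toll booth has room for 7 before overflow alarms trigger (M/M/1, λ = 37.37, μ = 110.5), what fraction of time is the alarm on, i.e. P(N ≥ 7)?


ρ = 37.37/110.5 = 0.3382
P(N ≥ n) = ρ^n = 0.3382^7 = 0.0005060

Final: 0.0005060


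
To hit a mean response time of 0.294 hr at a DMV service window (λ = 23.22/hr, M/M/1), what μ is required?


W = 1/(μ−λ) ⇒ μ − λ = 1/W = 1/0.294 = 3.4014
μ = λ + 1/W = 23.22 + 3.4014 = 26.6214 per hr

Final: 26.6214 /hr


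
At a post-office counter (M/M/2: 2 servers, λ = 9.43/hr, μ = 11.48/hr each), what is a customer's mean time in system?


a = 0.8214; ρ = 0.4107; P₀ = 0.417722
Lq = P₀·a^c·ρ/(c!(1−ρ)²) = 0.16668
Wq = Lq/λ = 0.16668/9.43 = 0.01768 hr
W = Wq + 1/μ = 0.01768 + 0.08711 = 0.10478 hr

Final: 0.10478 hr


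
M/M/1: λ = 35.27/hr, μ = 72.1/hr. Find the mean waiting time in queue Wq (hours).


ρ = 35.27/72.1 = 0.4892
Wq = ρ/(μ−λ) = 0.4892/(72.1 − 35.27) = 0.4892/36.83 = 0.01328 hr

Final: 0.01328 hr


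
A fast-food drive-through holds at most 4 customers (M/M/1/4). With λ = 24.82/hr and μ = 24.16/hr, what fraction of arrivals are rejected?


ρ = λ/μ = 24.82/24.16 = 1.0273
P_K = (1−ρ)ρ^K/(1−ρ^(K+1)) = (-0.02732·1.113831)/(1 − 1.144259)
= -0.030428/-0.144259 = 0.210923

Final: 0.210923


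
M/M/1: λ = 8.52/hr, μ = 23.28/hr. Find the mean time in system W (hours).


W = 1/(μ−λ) = 1/(23.28 − 8.52) = 1/14.76 = 0.06775 hr

Final: 0.06775 hr


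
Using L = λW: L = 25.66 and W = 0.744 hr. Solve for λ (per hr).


λ = L/W = 25.66/0.744 = 34.4892 /hr

Final: 34.4892 /hr


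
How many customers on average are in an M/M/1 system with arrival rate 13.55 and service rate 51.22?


ρ = λ/μ = 13.55/51.22 = 0.2645
L = ρ/(1−ρ) = 0.2645/(1 − 0.2645) = 0.2645/0.7355 = 0.3597

Final: 0.3597


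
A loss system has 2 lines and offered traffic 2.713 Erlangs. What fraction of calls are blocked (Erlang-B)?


B(c,a) = (a^c/c!) / Σ_{k=0}^{c} a^k/k!
a^2/2! = 3.680185
Σ terms (k=0..2): 1.00000 + 2.71300 + 3.68018 = 7.393185
B = 3.680185/7.393185 = 0.497781

Final: 0.497781


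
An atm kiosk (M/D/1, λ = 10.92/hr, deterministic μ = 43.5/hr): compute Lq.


ρ = 10.92/43.5 = 0.2510
M/D/1: Lq = ρ²/(2(1−ρ)) = 0.06302/(2·0.7490) = 0.04207

Final: 0.04207


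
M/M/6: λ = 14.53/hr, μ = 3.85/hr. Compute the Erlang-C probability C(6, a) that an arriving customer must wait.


a = λ/μ = 3.7740; ρ = a/6 = 0.6290
P₀ = 0.021503 (from M/M/c formula)
C(c,a) = [a^c/(c!(1−ρ))]·P₀ = [2889.54398/(720·0.3710)]·0.021503
= 10.81753·0.021503 = 0.232607

Final: 0.232607


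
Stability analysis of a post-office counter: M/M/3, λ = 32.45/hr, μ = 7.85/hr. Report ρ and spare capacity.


Total capacity cμ = 3·7.85 = 23.55/hr
ρ = λ/(cμ) = 32.45/23.55 = 1.3779
Stable ⇔ ρ < 1: NO
Spare capacity = cμ − λ = 23.55 − 32.45 = -8.90/hr

Final: ρ = 1.3779; unstable; margin = -8.90/hr


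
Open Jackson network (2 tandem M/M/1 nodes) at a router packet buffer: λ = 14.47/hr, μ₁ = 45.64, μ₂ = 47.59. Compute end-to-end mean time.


Each node sees arrival rate λ = 14.47/hr (tandem ⇒ throughput preserved).
W₁ = 1/(μ₁−λ) = 1/(45.64−14.47) = 0.03208 hr
W₂ = 1/(μ₂−λ) = 1/(47.59−14.47) = 0.03019 hr
W_total = W₁ + W₂ = 0.03208 + 0.03019 = 0.06228 hr

Final: 0.06228 hr


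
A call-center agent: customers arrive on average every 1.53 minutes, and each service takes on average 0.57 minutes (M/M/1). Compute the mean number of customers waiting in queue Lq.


λ = 60/1.53 = 39.2157 /hr
μ = 60/0.57 = 105.2632 /hr
ρ = λ/μ = 39.2157/105.2632 = 0.3725
Lq = ρ²/(1−ρ) = 0.1388/0.6275 = 0.2212

Final: 0.2212


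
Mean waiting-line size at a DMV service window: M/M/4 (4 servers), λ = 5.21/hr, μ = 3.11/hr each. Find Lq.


a = λ/μ = 1.6752; ρ = a/4 = 0.4188
P₀ = 0.184275
Lq = P₀·a^c·ρ / (c!·(1−ρ)²) = 0.184275·7.87607·0.4188/(24·0.33778)
= 0.07498

Final: 0.07498


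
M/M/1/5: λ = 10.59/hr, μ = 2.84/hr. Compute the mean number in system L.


ρ = 10.59/2.84 = 3.7289
L = ρ[1 − (K+1)ρ^K + Kρ^(K+1)] / [(1−ρ)(1−ρ^(K+1))]
Numerator: 3.7289·(1 − 6·720.921704 + 5·2688.225648) = 33994.638390
Denominator: (-2.7289)·(-2687.225648) = 7333.098160
L = 33994.638390/7333.098160 = 4.6358

Final: 4.6358


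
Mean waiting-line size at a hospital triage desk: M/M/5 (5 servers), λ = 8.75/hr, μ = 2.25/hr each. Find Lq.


a = λ/μ = 3.8889; ρ = a/5 = 0.7778
P₀ = 0.015352
Lq = P₀·a^c·ρ / (c!·(1−ρ)²) = 0.015352·889.46256·0.7778/(120·0.04938)
= 1.79223

Final: 1.79223


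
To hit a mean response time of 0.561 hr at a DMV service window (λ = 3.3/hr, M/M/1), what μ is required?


W = 1/(μ−λ) ⇒ μ − λ = 1/W = 1/0.561 = 1.7825
μ = λ + 1/W = 3.3 + 1.7825 = 5.0825 per hr

Final: 5.0825 /hr
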